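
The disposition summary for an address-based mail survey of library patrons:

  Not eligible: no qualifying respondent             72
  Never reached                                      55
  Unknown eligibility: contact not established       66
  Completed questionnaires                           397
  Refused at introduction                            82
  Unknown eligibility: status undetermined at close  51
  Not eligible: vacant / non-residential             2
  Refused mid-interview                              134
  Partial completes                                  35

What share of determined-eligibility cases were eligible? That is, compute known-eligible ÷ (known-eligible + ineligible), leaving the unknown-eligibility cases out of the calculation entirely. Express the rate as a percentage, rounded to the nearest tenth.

90.5%

Refused = 82 + 134 = 216
Eligibility not determined = 66 + 51 = 117
Out of scope = 72 + 2 = 74
Determined eligible = 397 + 35 + 216 + 55 = 703
e = 703 / (703 + 74) = 703 / 777 = 0.9048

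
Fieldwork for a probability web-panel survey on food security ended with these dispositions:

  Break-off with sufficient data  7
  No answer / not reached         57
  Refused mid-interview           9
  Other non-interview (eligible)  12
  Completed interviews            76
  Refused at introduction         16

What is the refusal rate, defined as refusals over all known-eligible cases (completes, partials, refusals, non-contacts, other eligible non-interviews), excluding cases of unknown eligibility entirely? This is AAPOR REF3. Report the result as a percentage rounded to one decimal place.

14.1%

Refusals = 16 + 9 = 25
Top = 25
Denom = 76 + 7 + 25 + 57 + 12 = 177
REF3 = 25 / 177 = 0.1412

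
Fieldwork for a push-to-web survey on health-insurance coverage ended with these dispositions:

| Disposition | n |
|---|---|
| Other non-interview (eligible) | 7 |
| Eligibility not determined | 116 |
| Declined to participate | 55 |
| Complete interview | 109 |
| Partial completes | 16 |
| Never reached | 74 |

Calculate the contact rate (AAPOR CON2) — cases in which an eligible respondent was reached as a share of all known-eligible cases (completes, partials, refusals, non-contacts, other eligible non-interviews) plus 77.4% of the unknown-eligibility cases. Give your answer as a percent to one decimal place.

53.3%

Top = 109 + 16 + 55 + 7 = 187
Known eligible = 109 + 16 + 55 + 74 + 7 = 261
e × U = 0.7740 × 116 = 89.78
Denom = 261 + 89.78 = 350.78
CON2 = 187 / 350.78 = 0.5331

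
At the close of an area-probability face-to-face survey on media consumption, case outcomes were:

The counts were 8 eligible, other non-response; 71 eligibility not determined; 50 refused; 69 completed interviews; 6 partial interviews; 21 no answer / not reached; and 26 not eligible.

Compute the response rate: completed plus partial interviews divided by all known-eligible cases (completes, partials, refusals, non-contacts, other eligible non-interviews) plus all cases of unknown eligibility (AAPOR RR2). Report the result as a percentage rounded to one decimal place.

33.3%

Top = 69 + 6 = 75
Denominator = 69 + 6 + 50 + 21 + 8 + 71 = 225
RR2 = 75 / 225 = 0.3333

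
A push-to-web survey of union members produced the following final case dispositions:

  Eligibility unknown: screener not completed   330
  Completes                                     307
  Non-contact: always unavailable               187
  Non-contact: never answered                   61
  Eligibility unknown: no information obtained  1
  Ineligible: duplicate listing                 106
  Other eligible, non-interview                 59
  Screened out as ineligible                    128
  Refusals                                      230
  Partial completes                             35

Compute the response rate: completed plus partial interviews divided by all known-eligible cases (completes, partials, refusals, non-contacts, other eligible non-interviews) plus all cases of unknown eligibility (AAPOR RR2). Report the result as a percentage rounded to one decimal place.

No contact after all attempts = 61 + 187 = 248
Unknown if eligible = 330 + 1 = 331
Not eligible = 128 + 106 = 234
Top = 307 + 35 = 342
Base = 307 + 35 + 230 + 248 + 59 + 331 = 1210
RR2 = 342 / 1210 = 0.2826

28.3%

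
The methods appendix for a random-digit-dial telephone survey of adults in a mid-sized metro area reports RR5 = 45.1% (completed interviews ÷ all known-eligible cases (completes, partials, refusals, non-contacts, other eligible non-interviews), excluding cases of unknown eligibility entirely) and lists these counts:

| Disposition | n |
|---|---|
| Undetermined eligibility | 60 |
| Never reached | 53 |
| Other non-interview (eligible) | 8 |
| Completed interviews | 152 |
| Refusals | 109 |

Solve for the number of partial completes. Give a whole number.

15

RR5 = 152 / D = 0.451
D = 152 / 0.451 = 337.0
Remaining denominator categories sum to 322
partial completes = 337.0 − 322 ≈ 15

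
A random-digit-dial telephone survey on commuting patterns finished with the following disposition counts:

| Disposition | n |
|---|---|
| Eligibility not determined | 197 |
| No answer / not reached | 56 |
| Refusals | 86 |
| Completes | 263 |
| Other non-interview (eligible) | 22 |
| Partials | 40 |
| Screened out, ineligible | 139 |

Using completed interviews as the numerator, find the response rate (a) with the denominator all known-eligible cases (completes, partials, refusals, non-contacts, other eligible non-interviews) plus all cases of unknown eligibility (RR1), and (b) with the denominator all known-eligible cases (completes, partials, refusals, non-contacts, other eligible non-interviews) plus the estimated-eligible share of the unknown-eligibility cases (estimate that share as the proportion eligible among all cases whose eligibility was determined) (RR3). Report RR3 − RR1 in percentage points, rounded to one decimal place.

2.9

Numerator: 263
Denom: 263 + 40 + 86 + 56 + 22 + 197 = 664
RR1 = 263 / 664 = 0.3961
Determined eligible: 263 + 40 + 86 + 56 + 22 = 467
e = 467 / (467 + 139) = 467 / 606 = 0.7706
e × U: 0.7706 × 197 = 151.81
Denom: 467 + 151.81 = 618.81
RR3 = 263 / 618.81 = 0.4250
Difference = 42.50 − 39.61 = 2.89 percentage points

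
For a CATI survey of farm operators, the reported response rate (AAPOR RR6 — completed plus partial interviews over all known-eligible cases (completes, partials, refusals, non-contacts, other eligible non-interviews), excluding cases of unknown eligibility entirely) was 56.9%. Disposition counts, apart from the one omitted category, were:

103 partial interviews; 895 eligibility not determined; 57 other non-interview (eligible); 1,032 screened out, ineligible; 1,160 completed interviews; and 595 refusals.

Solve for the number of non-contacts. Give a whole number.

Numerator → 1160 + 103 = 1263
RR6 = 1263 / D = 0.569
D = 1263 / 0.569 = 2219.7
Rest of base = 1915
non-contacts = 2219.7 − 1915 ≈ 305

305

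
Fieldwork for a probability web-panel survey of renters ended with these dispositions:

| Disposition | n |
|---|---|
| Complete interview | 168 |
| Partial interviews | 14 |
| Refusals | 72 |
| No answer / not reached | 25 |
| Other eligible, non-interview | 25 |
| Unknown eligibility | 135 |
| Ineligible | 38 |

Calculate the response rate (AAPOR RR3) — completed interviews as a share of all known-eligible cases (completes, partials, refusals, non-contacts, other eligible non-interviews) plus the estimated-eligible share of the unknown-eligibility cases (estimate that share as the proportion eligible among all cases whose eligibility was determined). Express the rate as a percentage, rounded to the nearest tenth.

39.6%

Num → 168
Eligible (known) → 168 + 14 + 72 + 25 + 25 = 304
e = 304 / (304 + 38) = 304 / 342 = 0.8889
Estimated eligible among unknowns → 0.8889 × 135 = 120.00
Base → 304 + 120.00 = 424.00
RR3 = 168 / 424.00 = 0.3962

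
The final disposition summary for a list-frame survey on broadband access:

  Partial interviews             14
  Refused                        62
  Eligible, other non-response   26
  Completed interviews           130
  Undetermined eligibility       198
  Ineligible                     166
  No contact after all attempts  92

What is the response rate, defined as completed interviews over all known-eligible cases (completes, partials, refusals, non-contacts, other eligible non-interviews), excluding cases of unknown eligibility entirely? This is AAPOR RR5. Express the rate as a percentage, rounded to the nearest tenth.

40.1%

Top = 130
Denom = 130 + 14 + 62 + 92 + 26 = 324
RR5 = 130 / 324 = 0.4012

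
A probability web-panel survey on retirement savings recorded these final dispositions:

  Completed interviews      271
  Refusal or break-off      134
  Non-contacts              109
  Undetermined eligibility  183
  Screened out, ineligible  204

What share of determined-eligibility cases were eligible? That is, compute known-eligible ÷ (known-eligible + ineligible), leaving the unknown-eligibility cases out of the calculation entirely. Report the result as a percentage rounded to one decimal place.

71.6%

Known eligible: 271 + 134 + 109 = 514
e = 514 / (514 + 204) = 514 / 718 = 0.7159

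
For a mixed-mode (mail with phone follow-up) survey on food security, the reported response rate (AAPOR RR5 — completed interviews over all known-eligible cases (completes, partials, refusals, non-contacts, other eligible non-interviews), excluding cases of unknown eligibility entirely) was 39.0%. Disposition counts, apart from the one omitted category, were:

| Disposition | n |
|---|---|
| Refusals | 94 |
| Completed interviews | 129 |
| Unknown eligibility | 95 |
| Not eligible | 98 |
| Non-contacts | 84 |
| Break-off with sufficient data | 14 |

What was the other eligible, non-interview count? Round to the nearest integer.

RR5 = 129 / D = 0.390
D = 129 / 0.390 = 330.8
Other denominator terms total 321
other eligible, non-interview = 330.8 − 321 ≈ 10

10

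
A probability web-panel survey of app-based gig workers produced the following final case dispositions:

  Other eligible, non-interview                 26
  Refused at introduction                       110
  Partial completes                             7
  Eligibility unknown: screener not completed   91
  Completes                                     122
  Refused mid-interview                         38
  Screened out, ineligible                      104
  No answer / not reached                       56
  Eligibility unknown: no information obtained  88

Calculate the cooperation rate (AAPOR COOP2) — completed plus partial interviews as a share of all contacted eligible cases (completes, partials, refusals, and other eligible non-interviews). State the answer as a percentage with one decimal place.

42.6%

Refusal or break-off = 110 + 38 = 148
Undetermined eligibility = 91 + 88 = 179
Numerator → 122 + 7 = 129
Denominator → 122 + 7 + 148 + 26 = 303
COOP2 = 129 / 303 = 0.4257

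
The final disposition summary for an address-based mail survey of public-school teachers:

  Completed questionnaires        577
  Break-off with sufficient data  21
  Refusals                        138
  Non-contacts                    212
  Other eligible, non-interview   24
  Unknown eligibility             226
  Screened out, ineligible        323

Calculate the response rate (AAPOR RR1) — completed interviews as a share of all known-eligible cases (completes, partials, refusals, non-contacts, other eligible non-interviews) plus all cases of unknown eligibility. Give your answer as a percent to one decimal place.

Num → 577
Denom → 577 + 21 + 138 + 212 + 24 + 226 = 1198
RR1 = 577 / 1198 = 0.4816

48.2%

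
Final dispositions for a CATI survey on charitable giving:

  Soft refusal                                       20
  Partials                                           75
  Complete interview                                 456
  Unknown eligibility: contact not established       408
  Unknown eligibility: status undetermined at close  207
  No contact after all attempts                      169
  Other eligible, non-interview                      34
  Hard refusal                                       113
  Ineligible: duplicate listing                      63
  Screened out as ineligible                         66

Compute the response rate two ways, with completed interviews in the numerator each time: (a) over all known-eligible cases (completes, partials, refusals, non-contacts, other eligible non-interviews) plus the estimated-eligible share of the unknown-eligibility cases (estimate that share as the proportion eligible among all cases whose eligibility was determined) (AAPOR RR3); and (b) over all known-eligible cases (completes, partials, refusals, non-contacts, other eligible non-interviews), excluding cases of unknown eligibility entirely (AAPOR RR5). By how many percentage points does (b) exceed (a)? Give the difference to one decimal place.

Declined to participate = 113 + 20 = 133
Eligibility not determined = 408 + 207 = 615
Screened out, ineligible = 66 + 63 = 129
Top = 456
Determined eligible = 456 + 75 + 133 + 169 + 34 = 867
e = 867 / (867 + 129) = 867 / 996 = 0.8705
e × U = 0.8705 × 615 = 535.36
Denominator = 867 + 535.36 = 1402.36
RR3 = 456 / 1402.36 = 0.3252
Denominator = 456 + 75 + 133 + 169 + 34 = 867
RR5 = 456 / 867 = 0.5260
Difference = 52.60 − 32.52 = 20.08 percentage points

20.1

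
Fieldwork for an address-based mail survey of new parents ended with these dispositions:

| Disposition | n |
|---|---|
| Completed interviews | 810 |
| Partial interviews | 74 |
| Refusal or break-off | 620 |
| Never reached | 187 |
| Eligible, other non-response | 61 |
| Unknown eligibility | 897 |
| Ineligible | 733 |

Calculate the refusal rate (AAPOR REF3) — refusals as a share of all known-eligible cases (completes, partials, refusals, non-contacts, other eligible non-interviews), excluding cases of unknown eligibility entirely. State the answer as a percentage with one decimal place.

Top: 620
Denominator: 810 + 74 + 620 + 187 + 61 = 1752
REF3 = 620 / 1752 = 0.3539

35.4%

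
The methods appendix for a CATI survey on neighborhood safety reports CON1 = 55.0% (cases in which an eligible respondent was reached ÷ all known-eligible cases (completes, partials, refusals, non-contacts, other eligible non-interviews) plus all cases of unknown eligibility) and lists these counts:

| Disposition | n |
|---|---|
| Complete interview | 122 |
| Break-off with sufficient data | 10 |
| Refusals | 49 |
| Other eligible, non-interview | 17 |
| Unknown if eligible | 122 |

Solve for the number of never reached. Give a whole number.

40

Num → 122 + 10 + 49 + 17 = 198
CON1 = 198 / D = 0.550
D = 198 / 0.550 = 360.0
Other denominator terms total 320
never reached = 360.0 − 320 ≈ 40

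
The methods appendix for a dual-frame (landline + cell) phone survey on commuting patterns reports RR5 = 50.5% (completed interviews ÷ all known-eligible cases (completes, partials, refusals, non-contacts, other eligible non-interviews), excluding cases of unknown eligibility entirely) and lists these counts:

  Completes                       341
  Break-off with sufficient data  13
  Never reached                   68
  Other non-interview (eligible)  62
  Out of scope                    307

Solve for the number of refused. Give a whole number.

191

RR5 = 341 / D = 0.505
D = 341 / 0.505 = 675.2
Remaining denominator categories sum to 484
refused = 675.2 − 484 ≈ 191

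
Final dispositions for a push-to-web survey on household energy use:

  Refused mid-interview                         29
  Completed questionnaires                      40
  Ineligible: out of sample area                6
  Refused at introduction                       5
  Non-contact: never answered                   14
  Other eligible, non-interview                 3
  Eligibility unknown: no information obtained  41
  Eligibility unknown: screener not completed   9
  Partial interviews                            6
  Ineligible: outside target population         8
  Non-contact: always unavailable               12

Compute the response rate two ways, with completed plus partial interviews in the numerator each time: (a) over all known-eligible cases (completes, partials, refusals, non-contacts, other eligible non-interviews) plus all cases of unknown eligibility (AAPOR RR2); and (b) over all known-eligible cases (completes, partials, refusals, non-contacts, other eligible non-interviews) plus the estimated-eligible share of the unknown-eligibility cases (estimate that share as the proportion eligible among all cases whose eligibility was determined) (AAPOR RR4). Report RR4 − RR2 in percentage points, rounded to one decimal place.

1.1

Refusals = 5 + 29 = 34
Non-contacts = 14 + 12 = 26
Undetermined eligibility = 9 + 41 = 50
Screened out, ineligible = 8 + 6 = 14
Num: 40 + 6 = 46
Base: 40 + 6 + 34 + 26 + 3 + 50 = 159
RR2 = 46 / 159 = 0.2893
Determined eligible: 40 + 6 + 34 + 26 + 3 = 109
e = 109 / (109 + 14) = 109 / 123 = 0.8862
Estimated eligible among unknowns: 0.8862 × 50 = 44.31
Base: 109 + 44.31 = 153.31
RR4 = 46 / 153.31 = 0.3000
Difference = 30.00 − 28.93 = 1.07 percentage points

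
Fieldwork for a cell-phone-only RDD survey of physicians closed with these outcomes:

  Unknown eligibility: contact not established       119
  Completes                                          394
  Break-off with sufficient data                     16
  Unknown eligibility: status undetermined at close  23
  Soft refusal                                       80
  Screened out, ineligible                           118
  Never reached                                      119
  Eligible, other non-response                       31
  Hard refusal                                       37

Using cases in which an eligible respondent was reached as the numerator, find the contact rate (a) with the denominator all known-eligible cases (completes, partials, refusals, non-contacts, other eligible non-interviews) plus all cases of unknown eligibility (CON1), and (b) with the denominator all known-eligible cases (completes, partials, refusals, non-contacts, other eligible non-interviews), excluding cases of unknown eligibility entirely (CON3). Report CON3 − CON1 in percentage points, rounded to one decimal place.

Refusals = 37 + 80 = 117
Undetermined eligibility = 119 + 23 = 142
Num: 394 + 16 + 117 + 31 = 558
Base: 394 + 16 + 117 + 119 + 31 + 142 = 819
CON1 = 558 / 819 = 0.6813
Base: 394 + 16 + 117 + 119 + 31 = 677
CON3 = 558 / 677 = 0.8242
Difference = 82.42 − 68.13 = 14.29 percentage points

14.3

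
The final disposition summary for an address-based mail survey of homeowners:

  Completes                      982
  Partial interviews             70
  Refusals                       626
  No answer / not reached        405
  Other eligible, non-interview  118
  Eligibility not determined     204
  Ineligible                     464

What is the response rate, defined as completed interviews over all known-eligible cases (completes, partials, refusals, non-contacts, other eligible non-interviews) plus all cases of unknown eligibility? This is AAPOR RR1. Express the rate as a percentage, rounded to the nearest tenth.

Top = 982
Denom = 982 + 70 + 626 + 405 + 118 + 204 = 2405
RR1 = 982 / 2405 = 0.4083

40.8%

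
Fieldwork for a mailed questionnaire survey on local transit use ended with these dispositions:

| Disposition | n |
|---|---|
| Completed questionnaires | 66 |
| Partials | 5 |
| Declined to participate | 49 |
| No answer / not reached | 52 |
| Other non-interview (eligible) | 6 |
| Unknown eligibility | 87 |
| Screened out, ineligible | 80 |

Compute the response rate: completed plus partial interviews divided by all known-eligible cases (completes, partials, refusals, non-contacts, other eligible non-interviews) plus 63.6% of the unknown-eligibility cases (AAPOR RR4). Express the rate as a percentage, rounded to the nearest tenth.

30.4%

Numerator → 66 + 5 = 71
Known eligible → 66 + 5 + 49 + 52 + 6 = 178
Eligible share of unknowns → 0.6360 × 87 = 55.33
Base → 178 + 55.33 = 233.33
RR4 = 71 / 233.33 = 0.3043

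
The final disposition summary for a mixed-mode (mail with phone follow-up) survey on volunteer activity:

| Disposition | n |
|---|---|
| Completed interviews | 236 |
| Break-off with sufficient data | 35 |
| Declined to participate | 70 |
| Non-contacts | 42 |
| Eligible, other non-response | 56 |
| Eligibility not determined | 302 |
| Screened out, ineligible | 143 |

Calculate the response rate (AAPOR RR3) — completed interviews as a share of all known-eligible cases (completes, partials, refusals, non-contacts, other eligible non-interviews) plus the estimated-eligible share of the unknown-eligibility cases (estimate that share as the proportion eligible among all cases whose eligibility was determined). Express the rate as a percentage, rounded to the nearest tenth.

Numerator: 236
Known eligible: 236 + 35 + 70 + 42 + 56 = 439
e = 439 / (439 + 143) = 439 / 582 = 0.7543
Eligible share of unknowns: 0.7543 × 302 = 227.80
Base: 439 + 227.80 = 666.80
RR3 = 236 / 666.80 = 0.3539

35.4%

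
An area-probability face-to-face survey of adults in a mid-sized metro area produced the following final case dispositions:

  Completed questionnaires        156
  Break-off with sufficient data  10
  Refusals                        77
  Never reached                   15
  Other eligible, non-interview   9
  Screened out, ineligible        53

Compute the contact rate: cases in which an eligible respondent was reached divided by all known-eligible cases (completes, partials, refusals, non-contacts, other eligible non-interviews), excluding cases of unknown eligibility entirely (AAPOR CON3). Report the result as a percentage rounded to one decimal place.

Top → 156 + 10 + 77 + 9 = 252
Denominator → 156 + 10 + 77 + 15 + 9 = 267
CON3 = 252 / 267 = 0.9438

94.4%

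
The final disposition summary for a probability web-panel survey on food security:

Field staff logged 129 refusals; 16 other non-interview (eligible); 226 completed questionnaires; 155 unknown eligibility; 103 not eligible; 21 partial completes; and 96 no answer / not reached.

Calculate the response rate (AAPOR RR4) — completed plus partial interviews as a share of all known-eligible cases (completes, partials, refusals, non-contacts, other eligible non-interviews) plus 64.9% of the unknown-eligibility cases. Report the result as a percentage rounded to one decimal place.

42.0%

Top = 226 + 21 = 247
Determined eligible = 226 + 21 + 129 + 96 + 16 = 488
Eligible share of unknowns = 0.6490 × 155 = 100.59
Base = 488 + 100.59 = 588.59
RR4 = 247 / 588.59 = 0.4196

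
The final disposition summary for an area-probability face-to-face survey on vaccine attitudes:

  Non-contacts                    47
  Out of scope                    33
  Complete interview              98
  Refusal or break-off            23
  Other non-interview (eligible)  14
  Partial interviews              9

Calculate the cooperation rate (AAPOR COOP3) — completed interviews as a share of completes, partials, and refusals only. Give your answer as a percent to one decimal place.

75.4%

Numerator = 98
Denom = 98 + 9 + 23 = 130
COOP3 = 98 / 130 = 0.7538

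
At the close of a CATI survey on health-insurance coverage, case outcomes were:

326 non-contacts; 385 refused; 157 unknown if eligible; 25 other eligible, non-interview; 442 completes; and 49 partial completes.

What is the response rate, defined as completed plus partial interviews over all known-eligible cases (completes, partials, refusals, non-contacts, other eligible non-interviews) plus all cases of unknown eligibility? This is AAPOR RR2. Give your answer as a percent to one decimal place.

Top = 442 + 49 = 491
Denominator = 442 + 49 + 385 + 326 + 25 + 157 = 1384
RR2 = 491 / 1384 = 0.3548

35.5%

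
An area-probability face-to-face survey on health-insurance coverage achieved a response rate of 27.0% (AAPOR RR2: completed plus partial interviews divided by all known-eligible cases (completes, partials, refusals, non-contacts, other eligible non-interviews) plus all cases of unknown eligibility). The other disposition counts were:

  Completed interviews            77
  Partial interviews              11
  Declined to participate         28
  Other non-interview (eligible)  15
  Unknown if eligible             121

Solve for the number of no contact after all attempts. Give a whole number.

74

Top → 77 + 11 = 88
RR2 = 88 / D = 0.270
D = 88 / 0.270 = 325.9
Rest of base = 252
no contact after all attempts = 325.9 − 252 ≈ 74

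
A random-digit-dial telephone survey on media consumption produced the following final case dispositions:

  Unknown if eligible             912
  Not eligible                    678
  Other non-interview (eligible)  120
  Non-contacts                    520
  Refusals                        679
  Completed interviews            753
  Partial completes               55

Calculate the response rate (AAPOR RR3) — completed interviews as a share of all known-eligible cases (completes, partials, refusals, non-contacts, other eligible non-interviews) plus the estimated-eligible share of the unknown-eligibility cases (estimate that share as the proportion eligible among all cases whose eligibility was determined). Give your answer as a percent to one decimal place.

Numerator: 753
Known eligible: 753 + 55 + 679 + 520 + 120 = 2127
e = 2127 / (2127 + 678) = 2127 / 2805 = 0.7583
Estimated eligible among unknowns: 0.7583 × 912 = 691.57
Denom: 2127 + 691.57 = 2818.57
RR3 = 753 / 2818.57 = 0.2672

26.7%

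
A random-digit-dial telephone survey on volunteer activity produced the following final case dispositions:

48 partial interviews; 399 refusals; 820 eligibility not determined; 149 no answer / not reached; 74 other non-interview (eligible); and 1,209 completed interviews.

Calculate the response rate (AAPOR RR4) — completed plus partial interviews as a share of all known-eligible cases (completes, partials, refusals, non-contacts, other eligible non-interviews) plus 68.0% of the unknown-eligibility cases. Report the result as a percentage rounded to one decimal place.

51.6%

Top → 1209 + 48 = 1257
Determined eligible → 1209 + 48 + 399 + 149 + 74 = 1879
Estimated eligible among unknowns → 0.6800 × 820 = 557.60
Denom → 1879 + 557.60 = 2436.60
RR4 = 1257 / 2436.60 = 0.5159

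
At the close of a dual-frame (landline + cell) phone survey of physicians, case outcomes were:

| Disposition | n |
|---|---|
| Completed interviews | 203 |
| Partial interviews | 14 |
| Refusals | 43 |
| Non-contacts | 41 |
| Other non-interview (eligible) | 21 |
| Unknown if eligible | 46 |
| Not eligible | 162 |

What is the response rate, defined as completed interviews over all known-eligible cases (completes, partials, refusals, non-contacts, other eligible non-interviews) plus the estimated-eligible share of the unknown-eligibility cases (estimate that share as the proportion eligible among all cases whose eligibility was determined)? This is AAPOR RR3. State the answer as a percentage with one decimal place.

57.6%

Numerator = 203
Known eligible = 203 + 14 + 43 + 41 + 21 = 322
e = 322 / (322 + 162) = 322 / 484 = 0.6653
Estimated eligible among unknowns = 0.6653 × 46 = 30.60
Denominator = 322 + 30.60 = 352.60
RR3 = 203 / 352.60 = 0.5757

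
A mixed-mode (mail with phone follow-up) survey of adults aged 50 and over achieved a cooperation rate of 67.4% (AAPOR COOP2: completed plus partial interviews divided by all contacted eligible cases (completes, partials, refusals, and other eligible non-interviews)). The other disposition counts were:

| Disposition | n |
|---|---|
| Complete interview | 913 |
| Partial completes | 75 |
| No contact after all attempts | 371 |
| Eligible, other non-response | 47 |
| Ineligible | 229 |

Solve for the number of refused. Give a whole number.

431

Num → 913 + 75 = 988
COOP2 = 988 / D = 0.674
D = 988 / 0.674 = 1465.9
Other denominator terms total 1035
refused = 1465.9 − 1035 ≈ 431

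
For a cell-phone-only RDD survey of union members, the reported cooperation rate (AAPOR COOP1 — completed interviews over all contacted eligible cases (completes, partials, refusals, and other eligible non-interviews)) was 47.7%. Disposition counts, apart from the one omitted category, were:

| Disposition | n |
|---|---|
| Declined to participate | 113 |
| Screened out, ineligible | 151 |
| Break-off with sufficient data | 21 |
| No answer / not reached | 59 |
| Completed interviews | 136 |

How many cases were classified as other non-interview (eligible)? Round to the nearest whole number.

15

COOP1 = 136 / D = 0.477
D = 136 / 0.477 = 285.1
Rest of base = 270
other non-interview (eligible) = 285.1 − 270 ≈ 15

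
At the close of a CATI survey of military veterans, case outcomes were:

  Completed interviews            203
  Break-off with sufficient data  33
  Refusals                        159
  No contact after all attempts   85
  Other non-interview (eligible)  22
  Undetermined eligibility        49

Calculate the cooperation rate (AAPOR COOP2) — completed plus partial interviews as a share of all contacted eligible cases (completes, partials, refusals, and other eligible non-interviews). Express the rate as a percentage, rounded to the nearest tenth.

Numerator: 203 + 33 = 236
Denom: 203 + 33 + 159 + 22 = 417
COOP2 = 236 / 417 = 0.5659

56.6%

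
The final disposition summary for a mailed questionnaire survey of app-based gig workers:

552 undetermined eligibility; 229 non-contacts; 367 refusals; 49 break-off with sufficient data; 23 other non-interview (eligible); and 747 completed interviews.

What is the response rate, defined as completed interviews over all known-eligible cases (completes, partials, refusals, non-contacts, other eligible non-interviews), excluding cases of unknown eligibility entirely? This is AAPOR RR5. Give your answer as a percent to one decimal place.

52.8%

Top: 747
Denom: 747 + 49 + 367 + 229 + 23 = 1415
RR5 = 747 / 1415 = 0.5279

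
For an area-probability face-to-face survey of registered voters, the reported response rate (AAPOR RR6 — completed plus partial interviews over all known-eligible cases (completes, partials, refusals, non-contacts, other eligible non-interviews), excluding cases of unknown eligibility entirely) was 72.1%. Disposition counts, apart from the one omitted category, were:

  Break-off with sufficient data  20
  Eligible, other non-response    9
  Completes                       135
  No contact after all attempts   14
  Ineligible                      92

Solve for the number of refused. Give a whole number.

37

Num → 135 + 20 = 155
RR6 = 155 / D = 0.721
D = 155 / 0.721 = 215.0
Remaining denominator categories sum to 178
refused = 215.0 − 178 ≈ 37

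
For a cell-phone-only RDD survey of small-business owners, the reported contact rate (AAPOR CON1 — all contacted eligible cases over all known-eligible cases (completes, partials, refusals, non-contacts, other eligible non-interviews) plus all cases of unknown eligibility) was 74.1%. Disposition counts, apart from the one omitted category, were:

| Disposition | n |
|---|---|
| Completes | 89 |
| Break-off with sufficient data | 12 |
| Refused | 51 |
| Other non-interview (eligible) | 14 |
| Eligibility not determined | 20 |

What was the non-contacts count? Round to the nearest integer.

Numerator → 89 + 12 + 51 + 14 = 166
CON1 = 166 / D = 0.741
D = 166 / 0.741 = 224.0
Other denominator terms total 186
non-contacts = 224.0 − 186 ≈ 38

38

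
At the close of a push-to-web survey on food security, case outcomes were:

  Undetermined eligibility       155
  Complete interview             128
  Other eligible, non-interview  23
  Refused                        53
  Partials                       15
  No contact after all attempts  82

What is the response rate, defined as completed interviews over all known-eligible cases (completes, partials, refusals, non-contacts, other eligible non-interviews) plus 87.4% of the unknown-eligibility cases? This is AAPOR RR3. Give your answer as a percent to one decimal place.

29.3%

Num = 128
Determined eligible = 128 + 15 + 53 + 82 + 23 = 301
Estimated eligible among unknowns = 0.8740 × 155 = 135.47
Denom = 301 + 135.47 = 436.47
RR3 = 128 / 436.47 = 0.2933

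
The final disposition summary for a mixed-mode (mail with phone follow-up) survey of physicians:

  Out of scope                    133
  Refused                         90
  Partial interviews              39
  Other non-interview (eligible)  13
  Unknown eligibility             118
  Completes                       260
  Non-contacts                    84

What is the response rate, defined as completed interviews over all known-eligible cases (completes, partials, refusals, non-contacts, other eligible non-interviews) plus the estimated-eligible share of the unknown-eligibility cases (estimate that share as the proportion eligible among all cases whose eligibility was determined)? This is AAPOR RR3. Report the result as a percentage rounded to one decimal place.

Numerator: 260
Eligible (known): 260 + 39 + 90 + 84 + 13 = 486
e = 486 / (486 + 133) = 486 / 619 = 0.7851
Eligible share of unknowns: 0.7851 × 118 = 92.64
Denom: 486 + 92.64 = 578.64
RR3 = 260 / 578.64 = 0.4493

44.9%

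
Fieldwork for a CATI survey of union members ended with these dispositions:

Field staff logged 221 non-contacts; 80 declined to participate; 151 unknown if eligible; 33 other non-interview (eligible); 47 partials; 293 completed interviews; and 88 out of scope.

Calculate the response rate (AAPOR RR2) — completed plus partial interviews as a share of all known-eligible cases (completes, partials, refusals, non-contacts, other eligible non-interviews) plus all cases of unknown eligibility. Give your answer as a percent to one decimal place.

Numerator = 293 + 47 = 340
Denominator = 293 + 47 + 80 + 221 + 33 + 151 = 825
RR2 = 340 / 825 = 0.4121

41.2%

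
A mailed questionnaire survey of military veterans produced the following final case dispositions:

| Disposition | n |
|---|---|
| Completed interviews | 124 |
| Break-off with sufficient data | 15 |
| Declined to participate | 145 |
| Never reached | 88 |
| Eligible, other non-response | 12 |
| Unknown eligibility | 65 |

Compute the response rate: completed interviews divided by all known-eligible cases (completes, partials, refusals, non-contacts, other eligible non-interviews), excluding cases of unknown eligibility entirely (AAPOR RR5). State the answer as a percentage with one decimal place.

32.3%

Numerator = 124
Denom = 124 + 15 + 145 + 88 + 12 = 384
RR5 = 124 / 384 = 0.3229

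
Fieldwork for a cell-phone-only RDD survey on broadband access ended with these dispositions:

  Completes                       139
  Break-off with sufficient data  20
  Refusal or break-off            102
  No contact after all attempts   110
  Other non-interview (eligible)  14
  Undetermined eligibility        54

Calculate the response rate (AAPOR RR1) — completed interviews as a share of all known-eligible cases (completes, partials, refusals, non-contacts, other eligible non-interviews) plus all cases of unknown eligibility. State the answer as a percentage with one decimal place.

Num → 139
Denom → 139 + 20 + 102 + 110 + 14 + 54 = 439
RR1 = 139 / 439 = 0.3166

31.7%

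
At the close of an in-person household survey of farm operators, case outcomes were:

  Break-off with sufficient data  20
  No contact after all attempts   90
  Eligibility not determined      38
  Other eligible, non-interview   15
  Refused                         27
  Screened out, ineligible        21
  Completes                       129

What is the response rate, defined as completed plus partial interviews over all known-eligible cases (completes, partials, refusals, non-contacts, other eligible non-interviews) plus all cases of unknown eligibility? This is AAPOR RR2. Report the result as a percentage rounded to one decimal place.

Numerator: 129 + 20 = 149
Denom: 129 + 20 + 27 + 90 + 15 + 38 = 319
RR2 = 149 / 319 = 0.4671

46.7%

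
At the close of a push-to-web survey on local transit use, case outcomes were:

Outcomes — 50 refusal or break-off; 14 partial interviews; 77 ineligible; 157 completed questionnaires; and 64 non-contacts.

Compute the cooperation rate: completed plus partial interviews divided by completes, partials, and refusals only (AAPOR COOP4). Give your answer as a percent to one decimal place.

77.4%

Numerator: 157 + 14 = 171
Denom: 157 + 14 + 50 = 221
COOP4 = 171 / 221 = 0.7738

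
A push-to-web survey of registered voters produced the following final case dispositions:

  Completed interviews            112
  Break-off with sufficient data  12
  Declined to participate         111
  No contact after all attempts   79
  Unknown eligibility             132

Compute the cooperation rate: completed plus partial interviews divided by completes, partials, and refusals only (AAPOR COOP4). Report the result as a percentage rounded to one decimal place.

Top → 112 + 12 = 124
Base → 112 + 12 + 111 = 235
COOP4 = 124 / 235 = 0.5277

52.8%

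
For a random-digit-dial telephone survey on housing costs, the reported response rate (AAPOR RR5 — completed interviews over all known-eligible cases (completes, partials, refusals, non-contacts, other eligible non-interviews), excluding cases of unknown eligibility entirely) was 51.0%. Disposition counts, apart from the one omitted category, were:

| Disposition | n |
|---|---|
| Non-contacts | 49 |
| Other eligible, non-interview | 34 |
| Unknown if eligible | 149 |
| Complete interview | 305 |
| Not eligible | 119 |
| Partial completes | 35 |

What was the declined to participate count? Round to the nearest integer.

175

RR5 = 305 / D = 0.510
D = 305 / 0.510 = 598.0
Rest of base = 423
declined to participate = 598.0 − 423 ≈ 175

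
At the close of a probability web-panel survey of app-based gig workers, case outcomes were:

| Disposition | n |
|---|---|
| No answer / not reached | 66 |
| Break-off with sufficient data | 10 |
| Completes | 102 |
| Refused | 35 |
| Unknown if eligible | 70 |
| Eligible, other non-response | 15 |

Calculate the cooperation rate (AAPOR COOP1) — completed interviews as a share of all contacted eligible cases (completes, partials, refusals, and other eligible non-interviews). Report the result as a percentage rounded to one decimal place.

Top = 102
Denom = 102 + 10 + 35 + 15 = 162
COOP1 = 102 / 162 = 0.6296

63.0%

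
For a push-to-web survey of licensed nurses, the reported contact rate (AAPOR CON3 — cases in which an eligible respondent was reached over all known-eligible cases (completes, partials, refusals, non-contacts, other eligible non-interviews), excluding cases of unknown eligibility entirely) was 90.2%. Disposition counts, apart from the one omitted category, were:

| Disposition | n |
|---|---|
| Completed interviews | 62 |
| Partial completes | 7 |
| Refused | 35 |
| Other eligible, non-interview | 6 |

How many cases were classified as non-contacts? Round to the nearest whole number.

12

Numerator = 62 + 7 + 35 + 6 = 110
CON3 = 110 / D = 0.902
D = 110 / 0.902 = 122.0
Rest of base = 110
non-contacts = 122.0 − 110 ≈ 12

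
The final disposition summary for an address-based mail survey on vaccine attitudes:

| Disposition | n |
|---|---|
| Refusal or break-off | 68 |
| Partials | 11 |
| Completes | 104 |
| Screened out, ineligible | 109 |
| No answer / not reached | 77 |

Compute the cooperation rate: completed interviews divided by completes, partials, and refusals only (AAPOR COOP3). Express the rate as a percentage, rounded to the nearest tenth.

56.8%

Numerator = 104
Denom = 104 + 11 + 68 = 183
COOP3 = 104 / 183 = 0.5683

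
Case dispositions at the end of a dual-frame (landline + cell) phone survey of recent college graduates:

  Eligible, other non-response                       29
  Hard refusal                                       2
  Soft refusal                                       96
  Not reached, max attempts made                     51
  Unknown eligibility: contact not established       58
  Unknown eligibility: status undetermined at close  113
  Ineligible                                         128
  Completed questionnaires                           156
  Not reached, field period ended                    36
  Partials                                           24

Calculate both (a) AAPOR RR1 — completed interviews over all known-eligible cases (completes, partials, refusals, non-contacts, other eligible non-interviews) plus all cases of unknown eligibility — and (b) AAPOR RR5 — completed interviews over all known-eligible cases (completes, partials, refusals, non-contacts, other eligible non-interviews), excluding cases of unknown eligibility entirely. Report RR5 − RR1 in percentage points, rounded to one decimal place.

12.0

Refused = 2 + 96 = 98
Non-contacts = 36 + 51 = 87
Unknown if eligible = 58 + 113 = 171
Top → 156
Base → 156 + 24 + 98 + 87 + 29 + 171 = 565
RR1 = 156 / 565 = 0.2761
Base → 156 + 24 + 98 + 87 + 29 = 394
RR5 = 156 / 394 = 0.3959
Difference = 39.59 − 27.61 = 11.98 percentage points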